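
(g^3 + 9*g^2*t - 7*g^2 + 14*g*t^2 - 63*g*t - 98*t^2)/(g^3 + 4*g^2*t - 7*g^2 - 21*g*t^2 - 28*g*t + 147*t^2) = (-g - 2*t)/(-g + 3*t)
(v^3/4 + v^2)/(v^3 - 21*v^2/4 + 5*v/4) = v*(v + 4)/(4*v^2 - 21*v + 5)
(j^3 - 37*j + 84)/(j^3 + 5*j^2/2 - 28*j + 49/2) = 2*(j^2 - 7*j + 12)/(2*j^2 - 9*j + 7)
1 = 1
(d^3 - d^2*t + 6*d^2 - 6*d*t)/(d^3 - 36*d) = (d - t)/(d - 6)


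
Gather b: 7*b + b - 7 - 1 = 8*b - 8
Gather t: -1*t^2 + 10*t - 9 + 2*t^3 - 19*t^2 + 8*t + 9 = 2*t^3 - 20*t^2 + 18*t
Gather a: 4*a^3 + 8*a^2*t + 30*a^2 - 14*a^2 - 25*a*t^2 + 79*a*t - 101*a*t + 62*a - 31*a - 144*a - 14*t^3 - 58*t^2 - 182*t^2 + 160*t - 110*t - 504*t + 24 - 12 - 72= 4*a^3 + a^2*(8*t + 16) + a*(-25*t^2 - 22*t - 113) - 14*t^3 - 240*t^2 - 454*t - 60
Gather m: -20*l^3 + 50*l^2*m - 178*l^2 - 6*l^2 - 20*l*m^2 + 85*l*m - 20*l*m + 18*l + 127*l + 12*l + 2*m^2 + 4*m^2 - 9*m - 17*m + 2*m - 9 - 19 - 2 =-20*l^3 - 184*l^2 + 157*l + m^2*(6 - 20*l) + m*(50*l^2 + 65*l - 24) - 30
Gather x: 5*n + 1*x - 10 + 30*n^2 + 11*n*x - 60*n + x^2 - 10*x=30*n^2 - 55*n + x^2 + x*(11*n - 9) - 10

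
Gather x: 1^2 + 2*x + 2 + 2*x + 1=4*x + 4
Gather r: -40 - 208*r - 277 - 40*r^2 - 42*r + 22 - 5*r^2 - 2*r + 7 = -45*r^2 - 252*r - 288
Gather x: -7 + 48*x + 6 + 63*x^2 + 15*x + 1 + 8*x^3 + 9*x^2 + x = 8*x^3 + 72*x^2 + 64*x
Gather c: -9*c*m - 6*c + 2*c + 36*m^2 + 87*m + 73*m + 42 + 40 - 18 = c*(-9*m - 4) + 36*m^2 + 160*m + 64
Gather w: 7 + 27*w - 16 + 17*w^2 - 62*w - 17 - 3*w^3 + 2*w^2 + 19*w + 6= -3*w^3 + 19*w^2 - 16*w - 20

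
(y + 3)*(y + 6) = y^2 + 9*y + 18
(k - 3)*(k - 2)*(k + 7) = k^3 + 2*k^2 - 29*k + 42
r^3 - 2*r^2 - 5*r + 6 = (r - 3)*(r - 1)*(r + 2)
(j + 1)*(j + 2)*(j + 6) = j^3 + 9*j^2 + 20*j + 12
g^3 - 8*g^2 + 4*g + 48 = (g - 6)*(g - 4)*(g + 2)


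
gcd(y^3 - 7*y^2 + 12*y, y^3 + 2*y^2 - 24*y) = y^2 - 4*y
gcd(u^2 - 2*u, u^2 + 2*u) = u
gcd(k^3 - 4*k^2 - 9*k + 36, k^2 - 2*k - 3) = k - 3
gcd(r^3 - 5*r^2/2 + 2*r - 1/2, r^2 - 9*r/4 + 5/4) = r - 1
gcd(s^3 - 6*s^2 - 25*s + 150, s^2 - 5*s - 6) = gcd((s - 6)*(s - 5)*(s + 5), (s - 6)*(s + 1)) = s - 6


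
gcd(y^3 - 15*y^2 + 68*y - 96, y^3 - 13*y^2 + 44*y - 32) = y^2 - 12*y + 32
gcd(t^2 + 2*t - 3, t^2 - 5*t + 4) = t - 1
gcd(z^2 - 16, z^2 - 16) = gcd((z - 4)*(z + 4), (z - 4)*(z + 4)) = z^2 - 16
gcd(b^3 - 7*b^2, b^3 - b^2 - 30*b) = b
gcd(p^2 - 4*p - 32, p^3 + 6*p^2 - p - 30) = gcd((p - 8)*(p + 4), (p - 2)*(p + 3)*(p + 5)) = 1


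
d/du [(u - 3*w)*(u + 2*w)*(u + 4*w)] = 3*u^2 + 6*u*w - 10*w^2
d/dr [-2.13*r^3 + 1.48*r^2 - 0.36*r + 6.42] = -6.39*r^2 + 2.96*r - 0.36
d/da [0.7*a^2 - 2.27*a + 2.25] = 1.4*a - 2.27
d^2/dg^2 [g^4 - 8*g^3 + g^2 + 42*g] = 12*g^2 - 48*g + 2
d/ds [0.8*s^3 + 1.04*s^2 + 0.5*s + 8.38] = 2.4*s^2 + 2.08*s + 0.5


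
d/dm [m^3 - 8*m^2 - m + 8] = 3*m^2 - 16*m - 1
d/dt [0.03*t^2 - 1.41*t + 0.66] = 0.06*t - 1.41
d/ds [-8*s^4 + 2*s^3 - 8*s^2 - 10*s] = -32*s^3 + 6*s^2 - 16*s - 10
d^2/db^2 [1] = 0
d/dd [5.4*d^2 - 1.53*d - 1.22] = 10.8*d - 1.53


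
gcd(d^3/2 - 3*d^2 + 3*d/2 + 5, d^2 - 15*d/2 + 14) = 1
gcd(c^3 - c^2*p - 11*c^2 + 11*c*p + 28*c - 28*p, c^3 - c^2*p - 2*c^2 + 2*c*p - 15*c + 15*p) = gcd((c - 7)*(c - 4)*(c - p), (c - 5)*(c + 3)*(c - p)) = -c + p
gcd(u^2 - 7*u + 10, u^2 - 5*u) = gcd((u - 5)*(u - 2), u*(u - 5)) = u - 5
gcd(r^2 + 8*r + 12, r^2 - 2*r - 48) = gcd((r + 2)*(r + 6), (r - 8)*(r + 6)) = r + 6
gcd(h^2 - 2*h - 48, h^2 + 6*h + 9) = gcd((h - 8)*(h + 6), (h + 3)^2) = 1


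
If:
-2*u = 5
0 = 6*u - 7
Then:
No Solution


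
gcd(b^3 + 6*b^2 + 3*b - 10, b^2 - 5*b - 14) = b + 2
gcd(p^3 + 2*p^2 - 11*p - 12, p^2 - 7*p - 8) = p + 1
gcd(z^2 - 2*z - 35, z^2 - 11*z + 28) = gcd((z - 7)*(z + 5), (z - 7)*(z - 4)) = z - 7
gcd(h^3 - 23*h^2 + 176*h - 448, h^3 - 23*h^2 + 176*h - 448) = h^3 - 23*h^2 + 176*h - 448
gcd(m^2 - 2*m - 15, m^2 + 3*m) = m + 3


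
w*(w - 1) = w^2 - w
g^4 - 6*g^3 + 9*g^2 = g^2*(g - 3)^2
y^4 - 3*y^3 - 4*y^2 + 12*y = y*(y - 3)*(y - 2)*(y + 2)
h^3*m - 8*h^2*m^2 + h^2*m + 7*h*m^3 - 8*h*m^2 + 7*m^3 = (h - 7*m)*(h - m)*(h*m + m)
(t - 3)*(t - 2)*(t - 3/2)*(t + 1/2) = t^4 - 6*t^3 + 41*t^2/4 - 9*t/4 - 9/2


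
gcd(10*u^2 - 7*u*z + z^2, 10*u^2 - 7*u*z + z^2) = 10*u^2 - 7*u*z + z^2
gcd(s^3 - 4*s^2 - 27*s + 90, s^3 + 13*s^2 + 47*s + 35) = s + 5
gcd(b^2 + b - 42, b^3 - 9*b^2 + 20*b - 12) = b - 6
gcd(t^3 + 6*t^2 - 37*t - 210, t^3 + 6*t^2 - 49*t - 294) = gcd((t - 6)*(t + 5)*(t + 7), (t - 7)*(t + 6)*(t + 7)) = t + 7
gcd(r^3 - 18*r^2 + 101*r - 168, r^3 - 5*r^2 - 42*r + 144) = r^2 - 11*r + 24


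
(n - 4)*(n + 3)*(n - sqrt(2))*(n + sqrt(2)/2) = n^4 - n^3 - sqrt(2)*n^3/2 - 13*n^2 + sqrt(2)*n^2/2 + n + 6*sqrt(2)*n + 12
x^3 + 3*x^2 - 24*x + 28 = (x - 2)^2*(x + 7)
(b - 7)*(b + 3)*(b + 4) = b^3 - 37*b - 84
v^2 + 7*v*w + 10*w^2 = (v + 2*w)*(v + 5*w)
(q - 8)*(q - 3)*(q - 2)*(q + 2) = q^4 - 11*q^3 + 20*q^2 + 44*q - 96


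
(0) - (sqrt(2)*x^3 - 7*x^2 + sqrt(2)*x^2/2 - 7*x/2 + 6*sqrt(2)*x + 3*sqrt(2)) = -sqrt(2)*x^3 - sqrt(2)*x^2/2 + 7*x^2 - 6*sqrt(2)*x + 7*x/2 - 3*sqrt(2)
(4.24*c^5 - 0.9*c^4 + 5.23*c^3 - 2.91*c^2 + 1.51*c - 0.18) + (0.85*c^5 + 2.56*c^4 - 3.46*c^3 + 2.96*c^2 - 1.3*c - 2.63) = 5.09*c^5 + 1.66*c^4 + 1.77*c^3 + 0.0499999999999998*c^2 + 0.21*c - 2.81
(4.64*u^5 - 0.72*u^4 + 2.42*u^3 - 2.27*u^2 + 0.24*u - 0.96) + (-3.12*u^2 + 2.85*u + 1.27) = 4.64*u^5 - 0.72*u^4 + 2.42*u^3 - 5.39*u^2 + 3.09*u + 0.31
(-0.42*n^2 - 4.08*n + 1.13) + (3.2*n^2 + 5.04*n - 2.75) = 2.78*n^2 + 0.96*n - 1.62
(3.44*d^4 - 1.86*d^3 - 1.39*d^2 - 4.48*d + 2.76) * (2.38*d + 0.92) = 8.1872*d^5 - 1.262*d^4 - 5.0194*d^3 - 11.9412*d^2 + 2.4472*d + 2.5392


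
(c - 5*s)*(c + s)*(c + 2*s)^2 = c^4 - 17*c^2*s^2 - 36*c*s^3 - 20*s^4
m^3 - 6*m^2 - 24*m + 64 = (m - 8)*(m - 2)*(m + 4)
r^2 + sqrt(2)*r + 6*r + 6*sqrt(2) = (r + 6)*(r + sqrt(2))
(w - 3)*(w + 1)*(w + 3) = w^3 + w^2 - 9*w - 9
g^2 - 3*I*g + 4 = (g - 4*I)*(g + I)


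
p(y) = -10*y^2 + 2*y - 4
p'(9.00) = -178.00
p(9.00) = -796.00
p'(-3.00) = 62.00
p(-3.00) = -100.00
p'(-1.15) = 25.00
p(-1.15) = -19.52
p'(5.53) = -108.60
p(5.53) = -298.75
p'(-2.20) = 46.00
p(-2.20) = -56.80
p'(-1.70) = 36.00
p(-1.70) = -36.30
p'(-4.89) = 99.80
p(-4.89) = -252.90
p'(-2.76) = 57.20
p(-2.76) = -85.70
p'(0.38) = -5.60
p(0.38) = -4.68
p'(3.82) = -74.40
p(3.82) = -142.28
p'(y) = 2 - 20*y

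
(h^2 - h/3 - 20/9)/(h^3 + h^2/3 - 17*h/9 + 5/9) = (9*h^2 - 3*h - 20)/(9*h^3 + 3*h^2 - 17*h + 5)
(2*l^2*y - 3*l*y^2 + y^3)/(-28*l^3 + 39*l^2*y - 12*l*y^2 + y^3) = y*(-2*l + y)/(28*l^2 - 11*l*y + y^2)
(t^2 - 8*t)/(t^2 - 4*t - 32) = t/(t + 4)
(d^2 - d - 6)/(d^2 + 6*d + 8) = (d - 3)/(d + 4)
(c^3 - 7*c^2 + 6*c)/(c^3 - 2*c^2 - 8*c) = (-c^2 + 7*c - 6)/(-c^2 + 2*c + 8)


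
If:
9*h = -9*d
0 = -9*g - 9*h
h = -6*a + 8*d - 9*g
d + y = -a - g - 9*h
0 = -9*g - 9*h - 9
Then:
No Solution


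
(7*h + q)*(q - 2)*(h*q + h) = 7*h^2*q^2 - 7*h^2*q - 14*h^2 + h*q^3 - h*q^2 - 2*h*q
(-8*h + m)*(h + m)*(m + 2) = -8*h^2*m - 16*h^2 - 7*h*m^2 - 14*h*m + m^3 + 2*m^2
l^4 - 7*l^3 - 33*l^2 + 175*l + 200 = (l - 8)*(l - 5)*(l + 1)*(l + 5)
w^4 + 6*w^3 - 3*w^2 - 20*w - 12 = (w - 2)*(w + 1)^2*(w + 6)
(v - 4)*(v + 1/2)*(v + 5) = v^3 + 3*v^2/2 - 39*v/2 - 10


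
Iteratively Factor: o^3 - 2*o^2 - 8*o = (o)*(o^2 - 2*o - 8) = o*(o - 4)*(o + 2)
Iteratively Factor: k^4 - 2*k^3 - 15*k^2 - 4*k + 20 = (k - 1)*(k^3 - k^2 - 16*k - 20) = (k - 5)*(k - 1)*(k^2 + 4*k + 4) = (k - 5)*(k - 1)*(k + 2)*(k + 2)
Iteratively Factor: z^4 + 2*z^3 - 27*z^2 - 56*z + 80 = (z - 5)*(z^3 + 7*z^2 + 8*z - 16) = (z - 5)*(z - 1)*(z^2 + 8*z + 16) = (z - 5)*(z - 1)*(z + 4)*(z + 4)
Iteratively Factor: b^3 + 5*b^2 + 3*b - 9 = (b + 3)*(b^2 + 2*b - 3) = (b + 3)^2*(b - 1)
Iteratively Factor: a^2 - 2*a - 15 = (a + 3)*(a - 5)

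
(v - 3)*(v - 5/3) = v^2 - 14*v/3 + 5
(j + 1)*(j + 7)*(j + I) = j^3 + 8*j^2 + I*j^2 + 7*j + 8*I*j + 7*I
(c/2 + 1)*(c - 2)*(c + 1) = c^3/2 + c^2/2 - 2*c - 2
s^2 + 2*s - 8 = (s - 2)*(s + 4)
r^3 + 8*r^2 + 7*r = r*(r + 1)*(r + 7)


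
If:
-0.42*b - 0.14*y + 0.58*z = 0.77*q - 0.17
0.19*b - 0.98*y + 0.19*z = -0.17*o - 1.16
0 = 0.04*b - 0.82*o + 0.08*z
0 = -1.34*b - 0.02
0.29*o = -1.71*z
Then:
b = -0.01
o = -0.00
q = 0.01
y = 1.18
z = 0.00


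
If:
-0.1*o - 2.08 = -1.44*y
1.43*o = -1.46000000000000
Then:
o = -1.02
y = 1.37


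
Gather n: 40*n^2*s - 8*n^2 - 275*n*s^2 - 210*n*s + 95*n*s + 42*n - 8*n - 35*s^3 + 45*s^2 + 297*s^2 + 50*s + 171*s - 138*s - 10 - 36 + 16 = n^2*(40*s - 8) + n*(-275*s^2 - 115*s + 34) - 35*s^3 + 342*s^2 + 83*s - 30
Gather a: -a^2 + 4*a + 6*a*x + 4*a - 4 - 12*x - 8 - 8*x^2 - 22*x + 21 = -a^2 + a*(6*x + 8) - 8*x^2 - 34*x + 9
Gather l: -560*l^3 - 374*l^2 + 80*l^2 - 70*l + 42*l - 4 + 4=-560*l^3 - 294*l^2 - 28*l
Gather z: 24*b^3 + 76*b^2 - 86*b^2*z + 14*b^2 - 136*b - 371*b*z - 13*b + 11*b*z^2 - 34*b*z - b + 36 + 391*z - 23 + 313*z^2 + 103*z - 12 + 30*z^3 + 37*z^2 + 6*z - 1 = 24*b^3 + 90*b^2 - 150*b + 30*z^3 + z^2*(11*b + 350) + z*(-86*b^2 - 405*b + 500)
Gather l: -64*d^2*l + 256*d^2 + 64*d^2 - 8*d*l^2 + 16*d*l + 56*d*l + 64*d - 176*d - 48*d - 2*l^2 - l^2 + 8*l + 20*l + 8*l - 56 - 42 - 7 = 320*d^2 - 160*d + l^2*(-8*d - 3) + l*(-64*d^2 + 72*d + 36) - 105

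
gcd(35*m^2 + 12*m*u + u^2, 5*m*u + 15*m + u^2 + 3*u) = 5*m + u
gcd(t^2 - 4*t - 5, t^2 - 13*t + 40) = t - 5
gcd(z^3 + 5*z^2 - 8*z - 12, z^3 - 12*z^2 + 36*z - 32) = z - 2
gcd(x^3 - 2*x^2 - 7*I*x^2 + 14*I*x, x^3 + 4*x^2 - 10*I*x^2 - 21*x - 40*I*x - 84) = x - 7*I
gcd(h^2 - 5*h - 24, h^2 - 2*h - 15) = h + 3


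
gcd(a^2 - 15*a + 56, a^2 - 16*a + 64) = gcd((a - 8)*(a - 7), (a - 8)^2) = a - 8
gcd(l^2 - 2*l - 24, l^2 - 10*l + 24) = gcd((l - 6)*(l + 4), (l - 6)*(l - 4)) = l - 6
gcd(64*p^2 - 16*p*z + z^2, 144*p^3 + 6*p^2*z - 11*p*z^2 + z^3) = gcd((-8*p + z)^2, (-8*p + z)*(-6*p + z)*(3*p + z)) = -8*p + z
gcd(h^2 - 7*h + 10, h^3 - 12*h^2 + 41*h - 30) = h - 5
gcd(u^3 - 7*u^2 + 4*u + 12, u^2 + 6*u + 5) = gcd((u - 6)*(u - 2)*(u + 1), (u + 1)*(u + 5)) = u + 1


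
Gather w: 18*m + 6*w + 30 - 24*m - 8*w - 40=-6*m - 2*w - 10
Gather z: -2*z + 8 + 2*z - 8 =0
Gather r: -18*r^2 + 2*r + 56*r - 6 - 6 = -18*r^2 + 58*r - 12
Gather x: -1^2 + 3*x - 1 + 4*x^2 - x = 4*x^2 + 2*x - 2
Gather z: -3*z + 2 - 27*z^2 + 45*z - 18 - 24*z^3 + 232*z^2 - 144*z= -24*z^3 + 205*z^2 - 102*z - 16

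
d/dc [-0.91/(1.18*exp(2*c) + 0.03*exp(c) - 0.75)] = (2.1476*exp(c) + 0.0273)*exp(c)/(1.18*exp(2*c) + 0.03*exp(c) - 0.75)^2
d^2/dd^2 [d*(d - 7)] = 2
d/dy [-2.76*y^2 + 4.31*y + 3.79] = 4.31 - 5.52*y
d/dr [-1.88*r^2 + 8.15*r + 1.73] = 8.15 - 3.76*r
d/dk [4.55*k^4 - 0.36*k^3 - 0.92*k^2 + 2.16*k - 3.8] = 18.2*k^3 - 1.08*k^2 - 1.84*k + 2.16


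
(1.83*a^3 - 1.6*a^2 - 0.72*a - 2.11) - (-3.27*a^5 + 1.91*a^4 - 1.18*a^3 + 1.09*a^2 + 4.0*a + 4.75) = 3.27*a^5 - 1.91*a^4 + 3.01*a^3 - 2.69*a^2 - 4.72*a - 6.86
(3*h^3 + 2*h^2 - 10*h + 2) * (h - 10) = 3*h^4 - 28*h^3 - 30*h^2 + 102*h - 20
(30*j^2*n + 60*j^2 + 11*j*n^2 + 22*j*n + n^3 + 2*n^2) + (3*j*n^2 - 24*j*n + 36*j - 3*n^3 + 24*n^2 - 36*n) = 30*j^2*n + 60*j^2 + 14*j*n^2 - 2*j*n + 36*j - 2*n^3 + 26*n^2 - 36*n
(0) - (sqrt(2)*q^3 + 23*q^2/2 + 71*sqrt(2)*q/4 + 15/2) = -sqrt(2)*q^3 - 23*q^2/2 - 71*sqrt(2)*q/4 - 15/2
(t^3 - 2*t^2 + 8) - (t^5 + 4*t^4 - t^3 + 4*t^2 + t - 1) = -t^5 - 4*t^4 + 2*t^3 - 6*t^2 - t + 9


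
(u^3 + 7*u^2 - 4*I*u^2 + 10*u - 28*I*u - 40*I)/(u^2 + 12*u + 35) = (u^2 + u*(2 - 4*I) - 8*I)/(u + 7)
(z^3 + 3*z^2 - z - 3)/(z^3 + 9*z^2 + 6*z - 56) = (z^3 + 3*z^2 - z - 3)/(z^3 + 9*z^2 + 6*z - 56)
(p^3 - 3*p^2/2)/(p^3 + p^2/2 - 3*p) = p/(p + 2)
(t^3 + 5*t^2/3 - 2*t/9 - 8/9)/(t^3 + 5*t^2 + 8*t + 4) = (9*t^2 + 6*t - 8)/(9*(t^2 + 4*t + 4))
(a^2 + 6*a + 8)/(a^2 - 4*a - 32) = (a + 2)/(a - 8)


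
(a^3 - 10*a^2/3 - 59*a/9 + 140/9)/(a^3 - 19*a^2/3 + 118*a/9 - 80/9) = (3*a^2 - 5*a - 28)/(3*a^2 - 14*a + 16)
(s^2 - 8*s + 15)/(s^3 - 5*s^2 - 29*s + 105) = (s - 5)/(s^2 - 2*s - 35)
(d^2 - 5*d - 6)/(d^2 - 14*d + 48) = (d + 1)/(d - 8)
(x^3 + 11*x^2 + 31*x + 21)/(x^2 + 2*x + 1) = (x^2 + 10*x + 21)/(x + 1)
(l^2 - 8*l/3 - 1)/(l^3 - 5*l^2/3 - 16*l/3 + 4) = (3*l + 1)/(3*l^2 + 4*l - 4)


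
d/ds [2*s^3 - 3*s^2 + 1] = 6*s*(s - 1)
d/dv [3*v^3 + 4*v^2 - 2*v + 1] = 9*v^2 + 8*v - 2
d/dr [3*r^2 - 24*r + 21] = 6*r - 24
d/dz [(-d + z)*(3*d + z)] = 2*d + 2*z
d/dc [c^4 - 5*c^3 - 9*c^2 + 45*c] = 4*c^3 - 15*c^2 - 18*c + 45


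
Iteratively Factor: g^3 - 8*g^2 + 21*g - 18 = (g - 2)*(g^2 - 6*g + 9) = (g - 3)*(g - 2)*(g - 3)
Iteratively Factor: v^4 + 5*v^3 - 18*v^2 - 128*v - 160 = (v + 2)*(v^3 + 3*v^2 - 24*v - 80) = (v + 2)*(v + 4)*(v^2 - v - 20) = (v + 2)*(v + 4)^2*(v - 5)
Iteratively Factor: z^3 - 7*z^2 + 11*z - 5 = (z - 1)*(z^2 - 6*z + 5) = (z - 1)^2*(z - 5)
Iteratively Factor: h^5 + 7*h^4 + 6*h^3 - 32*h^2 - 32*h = (h + 4)*(h^4 + 3*h^3 - 6*h^2 - 8*h) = h*(h + 4)*(h^3 + 3*h^2 - 6*h - 8) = h*(h + 1)*(h + 4)*(h^2 + 2*h - 8) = h*(h - 2)*(h + 1)*(h + 4)*(h + 4)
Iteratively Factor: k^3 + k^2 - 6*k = (k + 3)*(k^2 - 2*k) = (k - 2)*(k + 3)*(k)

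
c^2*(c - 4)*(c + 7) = c^4 + 3*c^3 - 28*c^2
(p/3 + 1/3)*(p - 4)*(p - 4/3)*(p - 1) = p^4/3 - 16*p^3/9 + 13*p^2/9 + 16*p/9 - 16/9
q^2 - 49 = (q - 7)*(q + 7)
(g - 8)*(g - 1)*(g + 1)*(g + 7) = g^4 - g^3 - 57*g^2 + g + 56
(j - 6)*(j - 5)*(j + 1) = j^3 - 10*j^2 + 19*j + 30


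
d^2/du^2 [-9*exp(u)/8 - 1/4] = -9*exp(u)/8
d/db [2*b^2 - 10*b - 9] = 4*b - 10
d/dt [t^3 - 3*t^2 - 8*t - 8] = 3*t^2 - 6*t - 8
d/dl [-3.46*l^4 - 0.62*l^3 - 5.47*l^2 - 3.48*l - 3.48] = -13.84*l^3 - 1.86*l^2 - 10.94*l - 3.48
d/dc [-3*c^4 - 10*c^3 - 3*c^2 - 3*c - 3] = -12*c^3 - 30*c^2 - 6*c - 3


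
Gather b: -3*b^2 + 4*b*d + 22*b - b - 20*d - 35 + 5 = -3*b^2 + b*(4*d + 21) - 20*d - 30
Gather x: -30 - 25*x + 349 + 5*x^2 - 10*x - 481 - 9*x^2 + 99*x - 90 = -4*x^2 + 64*x - 252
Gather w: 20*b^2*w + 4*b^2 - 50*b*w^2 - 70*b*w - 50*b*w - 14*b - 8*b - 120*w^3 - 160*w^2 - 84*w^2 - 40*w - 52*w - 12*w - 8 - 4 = 4*b^2 - 22*b - 120*w^3 + w^2*(-50*b - 244) + w*(20*b^2 - 120*b - 104) - 12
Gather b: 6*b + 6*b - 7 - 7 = 12*b - 14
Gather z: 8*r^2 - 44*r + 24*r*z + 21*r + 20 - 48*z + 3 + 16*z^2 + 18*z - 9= 8*r^2 - 23*r + 16*z^2 + z*(24*r - 30) + 14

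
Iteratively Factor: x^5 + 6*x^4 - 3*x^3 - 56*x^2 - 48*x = (x + 4)*(x^4 + 2*x^3 - 11*x^2 - 12*x) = (x + 1)*(x + 4)*(x^3 + x^2 - 12*x) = (x + 1)*(x + 4)^2*(x^2 - 3*x) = (x - 3)*(x + 1)*(x + 4)^2*(x)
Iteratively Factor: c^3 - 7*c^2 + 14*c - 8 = (c - 4)*(c^2 - 3*c + 2) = (c - 4)*(c - 2)*(c - 1)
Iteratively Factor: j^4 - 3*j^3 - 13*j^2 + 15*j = (j)*(j^3 - 3*j^2 - 13*j + 15) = j*(j + 3)*(j^2 - 6*j + 5) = j*(j - 5)*(j + 3)*(j - 1)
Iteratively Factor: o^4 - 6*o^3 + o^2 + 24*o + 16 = (o - 4)*(o^3 - 2*o^2 - 7*o - 4) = (o - 4)^2*(o^2 + 2*o + 1) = (o - 4)^2*(o + 1)*(o + 1)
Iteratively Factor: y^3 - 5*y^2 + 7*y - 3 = (y - 1)*(y^2 - 4*y + 3) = (y - 1)^2*(y - 3)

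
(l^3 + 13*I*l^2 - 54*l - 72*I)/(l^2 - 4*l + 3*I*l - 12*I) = (l^2 + 10*I*l - 24)/(l - 4)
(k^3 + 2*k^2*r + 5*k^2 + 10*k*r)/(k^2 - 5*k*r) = (k^2 + 2*k*r + 5*k + 10*r)/(k - 5*r)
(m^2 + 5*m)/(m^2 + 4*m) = (m + 5)/(m + 4)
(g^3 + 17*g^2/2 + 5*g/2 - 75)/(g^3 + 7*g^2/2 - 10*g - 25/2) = (g + 6)/(g + 1)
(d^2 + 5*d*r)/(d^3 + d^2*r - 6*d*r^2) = (d + 5*r)/(d^2 + d*r - 6*r^2)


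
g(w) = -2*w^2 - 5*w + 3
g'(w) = -4*w - 5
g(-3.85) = -7.40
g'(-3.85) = 10.40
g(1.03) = -4.27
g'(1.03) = -9.12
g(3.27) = -34.74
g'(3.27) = -18.08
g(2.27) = -18.66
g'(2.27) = -14.08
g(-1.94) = 5.17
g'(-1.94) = 2.76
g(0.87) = -2.86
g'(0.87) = -8.48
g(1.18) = -5.68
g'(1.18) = -9.72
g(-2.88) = 0.81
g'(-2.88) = 6.52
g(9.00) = -204.00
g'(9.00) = -41.00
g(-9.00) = -114.00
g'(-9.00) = 31.00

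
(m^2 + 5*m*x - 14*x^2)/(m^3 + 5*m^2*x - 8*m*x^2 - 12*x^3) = (m + 7*x)/(m^2 + 7*m*x + 6*x^2)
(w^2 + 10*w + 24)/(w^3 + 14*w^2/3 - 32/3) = 3*(w + 6)/(3*w^2 + 2*w - 8)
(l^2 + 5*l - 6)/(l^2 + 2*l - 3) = (l + 6)/(l + 3)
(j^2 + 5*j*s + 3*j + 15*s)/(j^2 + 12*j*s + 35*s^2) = (j + 3)/(j + 7*s)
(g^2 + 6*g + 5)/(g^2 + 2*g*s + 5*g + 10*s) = (g + 1)/(g + 2*s)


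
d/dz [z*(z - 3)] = 2*z - 3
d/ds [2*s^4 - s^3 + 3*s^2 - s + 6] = 8*s^3 - 3*s^2 + 6*s - 1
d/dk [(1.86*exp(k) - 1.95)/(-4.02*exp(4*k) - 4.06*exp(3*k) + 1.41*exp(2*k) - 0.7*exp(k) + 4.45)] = (22.4316*exp(4*k) - 16.2528*exp(3*k) - 26.3736*exp(2*k) + 5.499*exp(k) + 6.912)*exp(k)/(16.1604*exp(8*k) + 32.6424*exp(7*k) + 5.1472*exp(6*k) - 5.8212*exp(5*k) - 28.1059*exp(4*k) - 38.108*exp(3*k) + 13.039*exp(2*k) - 6.23*exp(k) + 19.8025)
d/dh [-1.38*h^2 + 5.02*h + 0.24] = 5.02 - 2.76*h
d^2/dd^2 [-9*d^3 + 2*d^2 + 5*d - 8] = 4 - 54*d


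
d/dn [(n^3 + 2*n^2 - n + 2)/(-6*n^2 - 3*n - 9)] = (-2*n^4 - 2*n^3 - 13*n^2 - 4*n + 5)/(3*(4*n^4 + 4*n^3 + 13*n^2 + 6*n + 9))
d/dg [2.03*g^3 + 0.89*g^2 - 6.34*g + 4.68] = 6.09*g^2 + 1.78*g - 6.34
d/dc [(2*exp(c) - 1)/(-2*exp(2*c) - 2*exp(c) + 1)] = 4*(exp(c) - 1)*exp(2*c)/(4*exp(4*c) + 8*exp(3*c) - 4*exp(c) + 1)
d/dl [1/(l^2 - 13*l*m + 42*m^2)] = (-2*l + 13*m)/(l^2 - 13*l*m + 42*m^2)^2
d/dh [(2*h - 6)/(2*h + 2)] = 4/(h + 1)^2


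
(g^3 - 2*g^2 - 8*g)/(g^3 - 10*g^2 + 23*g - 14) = g*(g^2 - 2*g - 8)/(g^3 - 10*g^2 + 23*g - 14)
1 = 1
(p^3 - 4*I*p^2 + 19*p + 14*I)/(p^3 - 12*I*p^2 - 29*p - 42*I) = (p + 2*I)/(p - 6*I)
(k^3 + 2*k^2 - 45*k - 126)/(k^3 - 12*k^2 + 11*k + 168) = (k + 6)/(k - 8)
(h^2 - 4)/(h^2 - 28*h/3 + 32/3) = 3*(h^2 - 4)/(3*h^2 - 28*h + 32)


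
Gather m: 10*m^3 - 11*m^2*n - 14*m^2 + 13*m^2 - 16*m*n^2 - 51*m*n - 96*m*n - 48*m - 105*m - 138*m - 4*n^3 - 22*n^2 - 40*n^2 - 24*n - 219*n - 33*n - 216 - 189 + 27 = 10*m^3 + m^2*(-11*n - 1) + m*(-16*n^2 - 147*n - 291) - 4*n^3 - 62*n^2 - 276*n - 378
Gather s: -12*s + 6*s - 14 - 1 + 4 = -6*s - 11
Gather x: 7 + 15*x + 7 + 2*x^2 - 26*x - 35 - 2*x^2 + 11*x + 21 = 0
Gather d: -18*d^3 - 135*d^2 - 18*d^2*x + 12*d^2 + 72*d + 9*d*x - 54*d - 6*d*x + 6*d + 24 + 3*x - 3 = -18*d^3 + d^2*(-18*x - 123) + d*(3*x + 24) + 3*x + 21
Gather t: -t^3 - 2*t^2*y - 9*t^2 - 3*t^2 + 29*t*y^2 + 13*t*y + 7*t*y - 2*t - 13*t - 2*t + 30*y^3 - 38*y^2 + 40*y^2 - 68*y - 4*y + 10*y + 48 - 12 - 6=-t^3 + t^2*(-2*y - 12) + t*(29*y^2 + 20*y - 17) + 30*y^3 + 2*y^2 - 62*y + 30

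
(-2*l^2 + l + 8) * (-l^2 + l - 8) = 2*l^4 - 3*l^3 + 9*l^2 - 64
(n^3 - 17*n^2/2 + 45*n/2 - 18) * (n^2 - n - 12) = n^5 - 19*n^4/2 + 19*n^3 + 123*n^2/2 - 252*n + 216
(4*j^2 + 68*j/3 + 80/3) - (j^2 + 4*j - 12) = 3*j^2 + 56*j/3 + 116/3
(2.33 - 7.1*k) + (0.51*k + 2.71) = 5.04 - 6.59*k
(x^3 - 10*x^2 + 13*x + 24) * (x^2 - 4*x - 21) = x^5 - 14*x^4 + 32*x^3 + 182*x^2 - 369*x - 504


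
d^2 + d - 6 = (d - 2)*(d + 3)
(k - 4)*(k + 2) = k^2 - 2*k - 8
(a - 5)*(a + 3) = a^2 - 2*a - 15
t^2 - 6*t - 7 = (t - 7)*(t + 1)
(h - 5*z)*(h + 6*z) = h^2 + h*z - 30*z^2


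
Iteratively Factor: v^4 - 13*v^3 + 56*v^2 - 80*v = (v)*(v^3 - 13*v^2 + 56*v - 80) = v*(v - 4)*(v^2 - 9*v + 20) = v*(v - 5)*(v - 4)*(v - 4)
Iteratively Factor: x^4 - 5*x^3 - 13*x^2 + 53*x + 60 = (x + 1)*(x^3 - 6*x^2 - 7*x + 60) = (x - 4)*(x + 1)*(x^2 - 2*x - 15) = (x - 5)*(x - 4)*(x + 1)*(x + 3)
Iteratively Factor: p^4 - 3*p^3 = (p)*(p^3 - 3*p^2) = p^2*(p^2 - 3*p) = p^3*(p - 3)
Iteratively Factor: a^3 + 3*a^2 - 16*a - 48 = (a + 3)*(a^2 - 16) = (a - 4)*(a + 3)*(a + 4)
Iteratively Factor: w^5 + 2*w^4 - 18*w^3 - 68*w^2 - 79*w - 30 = (w + 3)*(w^4 - w^3 - 15*w^2 - 23*w - 10) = (w + 1)*(w + 3)*(w^3 - 2*w^2 - 13*w - 10) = (w - 5)*(w + 1)*(w + 3)*(w^2 + 3*w + 2) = (w - 5)*(w + 1)^2*(w + 3)*(w + 2)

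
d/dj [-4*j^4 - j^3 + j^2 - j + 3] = -16*j^3 - 3*j^2 + 2*j - 1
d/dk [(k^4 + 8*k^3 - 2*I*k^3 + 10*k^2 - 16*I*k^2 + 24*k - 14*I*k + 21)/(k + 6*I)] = (3*k^4 + k^3*(16 + 20*I) + k^2*(46 + 128*I) + k*(192 + 120*I) + 63 + 144*I)/(k^2 + 12*I*k - 36)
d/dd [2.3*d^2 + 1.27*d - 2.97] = 4.6*d + 1.27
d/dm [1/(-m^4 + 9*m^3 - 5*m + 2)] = (4*m^3 - 27*m^2 + 5)/(m^4 - 9*m^3 + 5*m - 2)^2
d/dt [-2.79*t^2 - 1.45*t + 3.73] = -5.58*t - 1.45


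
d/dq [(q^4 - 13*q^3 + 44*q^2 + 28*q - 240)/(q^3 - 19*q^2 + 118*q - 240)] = (q^2 - 16*q + 24)/(q^2 - 16*q + 64)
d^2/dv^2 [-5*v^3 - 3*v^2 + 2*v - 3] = -30*v - 6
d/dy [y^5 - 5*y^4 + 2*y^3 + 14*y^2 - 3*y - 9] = 5*y^4 - 20*y^3 + 6*y^2 + 28*y - 3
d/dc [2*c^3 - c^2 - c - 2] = 6*c^2 - 2*c - 1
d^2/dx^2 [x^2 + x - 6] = 2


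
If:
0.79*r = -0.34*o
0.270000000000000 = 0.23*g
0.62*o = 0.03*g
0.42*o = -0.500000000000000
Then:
No Solution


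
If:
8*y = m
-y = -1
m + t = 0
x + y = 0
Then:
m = 8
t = -8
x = -1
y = 1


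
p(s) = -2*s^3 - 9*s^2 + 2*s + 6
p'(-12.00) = -646.00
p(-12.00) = 2142.00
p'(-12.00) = -646.00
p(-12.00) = 2142.00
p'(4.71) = -215.88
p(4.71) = -393.21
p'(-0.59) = 10.53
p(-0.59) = 2.10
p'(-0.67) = 11.37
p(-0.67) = 1.22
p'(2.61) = -85.85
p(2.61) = -85.65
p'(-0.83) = 12.81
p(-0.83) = -0.72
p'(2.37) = -74.36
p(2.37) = -66.44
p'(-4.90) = -53.86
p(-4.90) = 15.41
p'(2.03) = -59.27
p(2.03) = -43.76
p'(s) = -6*s^2 - 18*s + 2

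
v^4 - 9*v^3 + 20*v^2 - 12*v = v*(v - 6)*(v - 2)*(v - 1)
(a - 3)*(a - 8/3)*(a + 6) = a^3 + a^2/3 - 26*a + 48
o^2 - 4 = (o - 2)*(o + 2)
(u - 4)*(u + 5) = u^2 + u - 20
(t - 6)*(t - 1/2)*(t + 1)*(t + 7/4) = t^4 - 15*t^3/4 - 105*t^2/8 - 25*t/8 + 21/4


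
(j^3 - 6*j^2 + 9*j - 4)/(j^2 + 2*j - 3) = (j^2 - 5*j + 4)/(j + 3)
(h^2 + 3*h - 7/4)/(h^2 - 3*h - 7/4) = (-4*h^2 - 12*h + 7)/(-4*h^2 + 12*h + 7)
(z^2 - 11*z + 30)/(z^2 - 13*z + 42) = (z - 5)/(z - 7)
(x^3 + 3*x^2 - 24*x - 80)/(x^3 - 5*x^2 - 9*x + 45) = (x^2 + 8*x + 16)/(x^2 - 9)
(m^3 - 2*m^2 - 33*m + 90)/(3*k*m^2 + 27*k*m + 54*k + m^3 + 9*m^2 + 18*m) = (m^2 - 8*m + 15)/(3*k*m + 9*k + m^2 + 3*m)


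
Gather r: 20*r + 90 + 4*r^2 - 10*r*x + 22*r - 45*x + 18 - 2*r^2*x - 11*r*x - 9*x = r^2*(4 - 2*x) + r*(42 - 21*x) - 54*x + 108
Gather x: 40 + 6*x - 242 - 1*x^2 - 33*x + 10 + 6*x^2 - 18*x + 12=5*x^2 - 45*x - 180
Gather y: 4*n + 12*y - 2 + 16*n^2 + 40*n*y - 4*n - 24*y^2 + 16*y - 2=16*n^2 - 24*y^2 + y*(40*n + 28) - 4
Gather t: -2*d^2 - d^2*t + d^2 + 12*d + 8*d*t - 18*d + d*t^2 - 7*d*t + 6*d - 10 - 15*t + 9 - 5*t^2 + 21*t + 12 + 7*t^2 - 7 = -d^2 + t^2*(d + 2) + t*(-d^2 + d + 6) + 4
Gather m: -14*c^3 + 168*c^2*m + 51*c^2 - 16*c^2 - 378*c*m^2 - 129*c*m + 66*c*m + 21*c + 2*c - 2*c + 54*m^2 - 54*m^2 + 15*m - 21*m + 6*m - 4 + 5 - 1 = -14*c^3 + 35*c^2 - 378*c*m^2 + 21*c + m*(168*c^2 - 63*c)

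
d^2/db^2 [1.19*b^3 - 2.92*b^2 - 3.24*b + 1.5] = 7.14*b - 5.84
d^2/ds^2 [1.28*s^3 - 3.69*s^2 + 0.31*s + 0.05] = 7.68*s - 7.38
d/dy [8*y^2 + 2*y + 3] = 16*y + 2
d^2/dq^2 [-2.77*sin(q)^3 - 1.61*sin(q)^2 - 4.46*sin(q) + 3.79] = 6.5375*sin(q) - 6.2325*sin(3*q) - 3.22*cos(2*q)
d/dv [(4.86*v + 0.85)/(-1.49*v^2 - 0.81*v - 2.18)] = (7.2414*v^2 + 2.533*v - 9.9063)/(2.2201*v^4 + 2.4138*v^3 + 7.1525*v^2 + 3.5316*v + 4.7524)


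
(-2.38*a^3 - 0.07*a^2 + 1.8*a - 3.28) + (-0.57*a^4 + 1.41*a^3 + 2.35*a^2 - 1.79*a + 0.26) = -0.57*a^4 - 0.97*a^3 + 2.28*a^2 + 0.01*a - 3.02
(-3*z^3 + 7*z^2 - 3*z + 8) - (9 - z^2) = -3*z^3 + 8*z^2 - 3*z - 1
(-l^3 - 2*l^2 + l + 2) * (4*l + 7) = -4*l^4 - 15*l^3 - 10*l^2 + 15*l + 14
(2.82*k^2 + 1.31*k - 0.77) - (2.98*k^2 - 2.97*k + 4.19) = -0.16*k^2 + 4.28*k - 4.96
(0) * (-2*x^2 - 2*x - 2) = 0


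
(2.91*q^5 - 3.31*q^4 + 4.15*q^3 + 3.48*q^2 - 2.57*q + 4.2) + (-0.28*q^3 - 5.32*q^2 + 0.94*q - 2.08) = 2.91*q^5 - 3.31*q^4 + 3.87*q^3 - 1.84*q^2 - 1.63*q + 2.12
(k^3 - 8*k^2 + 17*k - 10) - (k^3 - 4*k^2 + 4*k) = -4*k^2 + 13*k - 10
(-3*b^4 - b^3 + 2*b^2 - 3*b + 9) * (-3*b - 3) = 9*b^5 + 12*b^4 - 3*b^3 + 3*b^2 - 18*b - 27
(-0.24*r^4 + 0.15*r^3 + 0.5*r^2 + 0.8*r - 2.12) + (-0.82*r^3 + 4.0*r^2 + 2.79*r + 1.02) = -0.24*r^4 - 0.67*r^3 + 4.5*r^2 + 3.59*r - 1.1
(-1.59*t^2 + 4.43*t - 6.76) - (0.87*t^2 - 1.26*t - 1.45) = -2.46*t^2 + 5.69*t - 5.31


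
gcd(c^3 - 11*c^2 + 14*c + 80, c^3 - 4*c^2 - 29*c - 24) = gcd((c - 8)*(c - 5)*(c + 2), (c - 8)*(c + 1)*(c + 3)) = c - 8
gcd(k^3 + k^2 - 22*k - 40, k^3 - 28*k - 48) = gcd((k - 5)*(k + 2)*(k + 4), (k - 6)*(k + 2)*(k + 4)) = k^2 + 6*k + 8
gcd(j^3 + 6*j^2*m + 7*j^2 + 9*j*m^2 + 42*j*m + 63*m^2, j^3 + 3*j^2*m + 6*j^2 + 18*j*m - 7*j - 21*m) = j^2 + 3*j*m + 7*j + 21*m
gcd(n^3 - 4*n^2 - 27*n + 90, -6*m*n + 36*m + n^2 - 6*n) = n - 6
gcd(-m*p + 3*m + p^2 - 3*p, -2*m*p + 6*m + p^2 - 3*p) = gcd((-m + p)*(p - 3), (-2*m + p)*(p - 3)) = p - 3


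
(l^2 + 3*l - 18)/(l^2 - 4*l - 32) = (-l^2 - 3*l + 18)/(-l^2 + 4*l + 32)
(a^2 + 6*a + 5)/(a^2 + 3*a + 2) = (a + 5)/(a + 2)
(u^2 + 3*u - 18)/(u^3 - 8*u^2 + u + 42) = (u + 6)/(u^2 - 5*u - 14)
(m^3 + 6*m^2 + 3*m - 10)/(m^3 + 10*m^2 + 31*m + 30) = (m - 1)/(m + 3)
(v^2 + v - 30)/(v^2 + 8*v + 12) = (v - 5)/(v + 2)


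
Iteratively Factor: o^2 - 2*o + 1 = (o - 1)*(o - 1)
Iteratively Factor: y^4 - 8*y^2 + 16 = (y + 2)*(y^3 - 2*y^2 - 4*y + 8) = (y - 2)*(y + 2)*(y^2 - 4) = (y - 2)^2*(y + 2)*(y + 2)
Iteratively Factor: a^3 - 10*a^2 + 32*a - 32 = (a - 4)*(a^2 - 6*a + 8) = (a - 4)^2*(a - 2)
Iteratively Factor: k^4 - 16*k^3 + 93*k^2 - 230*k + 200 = (k - 5)*(k^3 - 11*k^2 + 38*k - 40) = (k - 5)^2*(k^2 - 6*k + 8) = (k - 5)^2*(k - 4)*(k - 2)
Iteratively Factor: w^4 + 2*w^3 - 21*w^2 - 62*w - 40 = (w + 4)*(w^3 - 2*w^2 - 13*w - 10) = (w + 1)*(w + 4)*(w^2 - 3*w - 10) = (w + 1)*(w + 2)*(w + 4)*(w - 5)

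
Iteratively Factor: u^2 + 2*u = (u)*(u + 2)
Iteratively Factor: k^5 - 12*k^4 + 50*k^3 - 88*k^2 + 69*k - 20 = (k - 5)*(k^4 - 7*k^3 + 15*k^2 - 13*k + 4) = (k - 5)*(k - 4)*(k^3 - 3*k^2 + 3*k - 1) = (k - 5)*(k - 4)*(k - 1)*(k^2 - 2*k + 1) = (k - 5)*(k - 4)*(k - 1)^2*(k - 1)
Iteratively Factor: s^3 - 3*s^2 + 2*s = (s - 1)*(s^2 - 2*s) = (s - 2)*(s - 1)*(s)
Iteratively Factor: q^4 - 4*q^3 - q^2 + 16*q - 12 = (q - 1)*(q^3 - 3*q^2 - 4*q + 12) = (q - 1)*(q + 2)*(q^2 - 5*q + 6) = (q - 3)*(q - 1)*(q + 2)*(q - 2)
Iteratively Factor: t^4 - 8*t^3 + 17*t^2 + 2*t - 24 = (t + 1)*(t^3 - 9*t^2 + 26*t - 24) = (t - 2)*(t + 1)*(t^2 - 7*t + 12) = (t - 4)*(t - 2)*(t + 1)*(t - 3)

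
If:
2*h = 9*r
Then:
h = 9*r/2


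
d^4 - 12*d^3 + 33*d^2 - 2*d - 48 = (d - 8)*(d - 3)*(d - 2)*(d + 1)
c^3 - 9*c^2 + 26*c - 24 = (c - 4)*(c - 3)*(c - 2)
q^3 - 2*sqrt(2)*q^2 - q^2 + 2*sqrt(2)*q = q*(q - 1)*(q - 2*sqrt(2))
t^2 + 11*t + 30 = (t + 5)*(t + 6)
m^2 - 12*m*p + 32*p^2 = (m - 8*p)*(m - 4*p)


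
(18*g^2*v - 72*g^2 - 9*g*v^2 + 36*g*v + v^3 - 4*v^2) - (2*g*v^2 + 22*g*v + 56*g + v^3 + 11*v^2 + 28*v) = 18*g^2*v - 72*g^2 - 11*g*v^2 + 14*g*v - 56*g - 15*v^2 - 28*v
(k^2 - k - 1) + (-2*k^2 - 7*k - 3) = -k^2 - 8*k - 4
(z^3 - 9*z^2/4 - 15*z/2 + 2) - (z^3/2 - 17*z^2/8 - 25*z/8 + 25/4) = z^3/2 - z^2/8 - 35*z/8 - 17/4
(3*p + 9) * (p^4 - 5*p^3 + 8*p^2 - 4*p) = 3*p^5 - 6*p^4 - 21*p^3 + 60*p^2 - 36*p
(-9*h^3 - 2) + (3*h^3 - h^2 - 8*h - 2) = -6*h^3 - h^2 - 8*h - 4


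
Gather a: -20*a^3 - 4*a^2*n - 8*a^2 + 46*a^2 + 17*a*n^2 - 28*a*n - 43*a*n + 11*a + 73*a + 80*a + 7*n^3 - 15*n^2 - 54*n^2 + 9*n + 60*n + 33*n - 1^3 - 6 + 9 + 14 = -20*a^3 + a^2*(38 - 4*n) + a*(17*n^2 - 71*n + 164) + 7*n^3 - 69*n^2 + 102*n + 16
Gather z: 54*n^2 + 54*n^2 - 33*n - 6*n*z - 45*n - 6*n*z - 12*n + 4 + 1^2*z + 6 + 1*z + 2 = 108*n^2 - 90*n + z*(2 - 12*n) + 12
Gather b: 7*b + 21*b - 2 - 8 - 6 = 28*b - 16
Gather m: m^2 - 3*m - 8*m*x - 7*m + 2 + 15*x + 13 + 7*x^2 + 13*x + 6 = m^2 + m*(-8*x - 10) + 7*x^2 + 28*x + 21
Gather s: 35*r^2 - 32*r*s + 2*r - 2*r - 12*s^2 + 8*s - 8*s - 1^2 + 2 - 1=35*r^2 - 32*r*s - 12*s^2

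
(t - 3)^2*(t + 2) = t^3 - 4*t^2 - 3*t + 18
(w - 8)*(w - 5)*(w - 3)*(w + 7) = w^4 - 9*w^3 - 33*w^2 + 433*w - 840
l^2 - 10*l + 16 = (l - 8)*(l - 2)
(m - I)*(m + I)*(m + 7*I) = m^3 + 7*I*m^2 + m + 7*I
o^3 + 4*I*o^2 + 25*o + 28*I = (o - 4*I)*(o + I)*(o + 7*I)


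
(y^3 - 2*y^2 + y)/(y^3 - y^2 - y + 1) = y/(y + 1)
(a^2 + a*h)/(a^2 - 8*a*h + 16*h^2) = a*(a + h)/(a^2 - 8*a*h + 16*h^2)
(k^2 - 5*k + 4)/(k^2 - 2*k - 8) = (k - 1)/(k + 2)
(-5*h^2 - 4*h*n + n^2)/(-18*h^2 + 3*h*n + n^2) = (-5*h^2 - 4*h*n + n^2)/(-18*h^2 + 3*h*n + n^2)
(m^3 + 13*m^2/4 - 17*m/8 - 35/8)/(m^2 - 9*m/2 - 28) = (4*m^2 - m - 5)/(4*(m - 8))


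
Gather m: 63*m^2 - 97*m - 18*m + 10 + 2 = 63*m^2 - 115*m + 12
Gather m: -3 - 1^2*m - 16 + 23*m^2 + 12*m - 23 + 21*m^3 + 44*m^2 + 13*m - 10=21*m^3 + 67*m^2 + 24*m - 52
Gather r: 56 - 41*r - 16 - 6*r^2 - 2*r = -6*r^2 - 43*r + 40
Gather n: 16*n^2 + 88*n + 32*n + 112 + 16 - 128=16*n^2 + 120*n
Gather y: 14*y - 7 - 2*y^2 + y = -2*y^2 + 15*y - 7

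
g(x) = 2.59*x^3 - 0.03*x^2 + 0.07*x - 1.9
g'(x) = 7.77*x^2 - 0.06*x + 0.07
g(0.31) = -1.80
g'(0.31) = 0.80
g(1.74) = 11.78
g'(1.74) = 23.49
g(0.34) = -1.78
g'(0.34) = 0.95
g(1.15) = 2.08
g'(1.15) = 10.28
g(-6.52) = -721.50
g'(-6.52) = 330.77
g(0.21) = -1.86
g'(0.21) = 0.40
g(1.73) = 11.54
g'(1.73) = 23.22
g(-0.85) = -3.57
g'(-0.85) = 5.73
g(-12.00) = -4482.58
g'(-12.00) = 1119.67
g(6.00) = 556.88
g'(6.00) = 279.43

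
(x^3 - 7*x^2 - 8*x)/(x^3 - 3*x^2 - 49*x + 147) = x*(x^2 - 7*x - 8)/(x^3 - 3*x^2 - 49*x + 147)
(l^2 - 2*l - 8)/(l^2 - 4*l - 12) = (l - 4)/(l - 6)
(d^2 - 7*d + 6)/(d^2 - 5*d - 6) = (d - 1)/(d + 1)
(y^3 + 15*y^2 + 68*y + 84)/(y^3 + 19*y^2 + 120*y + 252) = (y + 2)/(y + 6)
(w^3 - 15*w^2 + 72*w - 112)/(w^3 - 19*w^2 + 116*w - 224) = (w - 4)/(w - 8)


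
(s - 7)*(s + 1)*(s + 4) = s^3 - 2*s^2 - 31*s - 28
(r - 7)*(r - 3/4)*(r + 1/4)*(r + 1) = r^4 - 13*r^3/2 - 67*r^2/16 + 37*r/8 + 21/16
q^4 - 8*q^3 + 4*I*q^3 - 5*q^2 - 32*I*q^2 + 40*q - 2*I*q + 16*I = (q - 8)*(q + I)^2*(q + 2*I)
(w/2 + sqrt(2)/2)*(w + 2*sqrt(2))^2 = w^3/2 + 5*sqrt(2)*w^2/2 + 8*w + 4*sqrt(2)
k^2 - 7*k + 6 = (k - 6)*(k - 1)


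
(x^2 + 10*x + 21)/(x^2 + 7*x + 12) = (x + 7)/(x + 4)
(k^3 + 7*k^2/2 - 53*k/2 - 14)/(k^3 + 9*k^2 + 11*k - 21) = (k^2 - 7*k/2 - 2)/(k^2 + 2*k - 3)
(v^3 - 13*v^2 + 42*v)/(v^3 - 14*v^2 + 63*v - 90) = v*(v - 7)/(v^2 - 8*v + 15)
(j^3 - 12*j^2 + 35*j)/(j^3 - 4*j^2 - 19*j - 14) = j*(j - 5)/(j^2 + 3*j + 2)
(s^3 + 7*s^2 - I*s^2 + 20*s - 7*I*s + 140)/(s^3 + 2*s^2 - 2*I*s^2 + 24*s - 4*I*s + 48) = (s^2 + s*(7 - 5*I) - 35*I)/(s^2 + s*(2 - 6*I) - 12*I)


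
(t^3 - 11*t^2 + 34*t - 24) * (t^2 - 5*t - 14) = t^5 - 16*t^4 + 75*t^3 - 40*t^2 - 356*t + 336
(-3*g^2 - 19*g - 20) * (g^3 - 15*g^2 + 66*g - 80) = -3*g^5 + 26*g^4 + 67*g^3 - 714*g^2 + 200*g + 1600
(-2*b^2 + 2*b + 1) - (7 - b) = -2*b^2 + 3*b - 6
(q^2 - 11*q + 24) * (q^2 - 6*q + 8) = q^4 - 17*q^3 + 98*q^2 - 232*q + 192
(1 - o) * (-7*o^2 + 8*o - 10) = 7*o^3 - 15*o^2 + 18*o - 10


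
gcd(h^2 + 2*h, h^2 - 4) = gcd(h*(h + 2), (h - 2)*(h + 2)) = h + 2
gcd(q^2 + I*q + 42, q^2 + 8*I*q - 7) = q + 7*I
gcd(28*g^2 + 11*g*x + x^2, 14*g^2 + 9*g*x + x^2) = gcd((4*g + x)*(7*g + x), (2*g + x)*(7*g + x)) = 7*g + x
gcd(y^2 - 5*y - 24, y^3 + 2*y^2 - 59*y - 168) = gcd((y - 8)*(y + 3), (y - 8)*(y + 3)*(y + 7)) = y^2 - 5*y - 24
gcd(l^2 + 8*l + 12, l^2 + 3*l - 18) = l + 6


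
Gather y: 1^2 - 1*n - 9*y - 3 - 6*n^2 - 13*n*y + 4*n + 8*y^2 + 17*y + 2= -6*n^2 + 3*n + 8*y^2 + y*(8 - 13*n)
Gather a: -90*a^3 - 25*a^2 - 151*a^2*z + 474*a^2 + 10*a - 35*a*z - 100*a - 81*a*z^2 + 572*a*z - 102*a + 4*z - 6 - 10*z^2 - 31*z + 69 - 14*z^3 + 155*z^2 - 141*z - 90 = -90*a^3 + a^2*(449 - 151*z) + a*(-81*z^2 + 537*z - 192) - 14*z^3 + 145*z^2 - 168*z - 27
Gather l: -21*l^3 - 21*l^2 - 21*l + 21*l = -21*l^3 - 21*l^2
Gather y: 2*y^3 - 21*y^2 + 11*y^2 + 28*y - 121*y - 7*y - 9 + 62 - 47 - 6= 2*y^3 - 10*y^2 - 100*y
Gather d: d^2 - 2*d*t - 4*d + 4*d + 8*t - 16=d^2 - 2*d*t + 8*t - 16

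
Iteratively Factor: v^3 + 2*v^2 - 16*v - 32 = (v - 4)*(v^2 + 6*v + 8) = (v - 4)*(v + 4)*(v + 2)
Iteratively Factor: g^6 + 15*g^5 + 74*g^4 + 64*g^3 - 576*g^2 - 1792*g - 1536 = (g + 4)*(g^5 + 11*g^4 + 30*g^3 - 56*g^2 - 352*g - 384) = (g + 4)^2*(g^4 + 7*g^3 + 2*g^2 - 64*g - 96) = (g + 2)*(g + 4)^2*(g^3 + 5*g^2 - 8*g - 48) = (g + 2)*(g + 4)^3*(g^2 + g - 12) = (g - 3)*(g + 2)*(g + 4)^3*(g + 4)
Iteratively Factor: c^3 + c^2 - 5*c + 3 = (c - 1)*(c^2 + 2*c - 3) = (c - 1)^2*(c + 3)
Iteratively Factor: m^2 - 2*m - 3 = (m - 3)*(m + 1)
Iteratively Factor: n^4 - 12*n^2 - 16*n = (n - 4)*(n^3 + 4*n^2 + 4*n) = n*(n - 4)*(n^2 + 4*n + 4) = n*(n - 4)*(n + 2)*(n + 2)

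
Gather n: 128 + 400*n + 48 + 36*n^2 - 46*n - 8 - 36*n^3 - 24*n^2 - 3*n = -36*n^3 + 12*n^2 + 351*n + 168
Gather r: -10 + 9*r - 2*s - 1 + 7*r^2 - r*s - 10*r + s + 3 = 7*r^2 + r*(-s - 1) - s - 8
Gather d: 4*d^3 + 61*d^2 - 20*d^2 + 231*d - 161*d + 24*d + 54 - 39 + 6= 4*d^3 + 41*d^2 + 94*d + 21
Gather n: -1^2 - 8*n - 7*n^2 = -7*n^2 - 8*n - 1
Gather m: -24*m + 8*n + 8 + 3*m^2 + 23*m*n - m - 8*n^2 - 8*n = 3*m^2 + m*(23*n - 25) - 8*n^2 + 8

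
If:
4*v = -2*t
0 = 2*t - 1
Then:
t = 1/2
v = -1/4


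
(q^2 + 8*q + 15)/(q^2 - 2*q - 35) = (q + 3)/(q - 7)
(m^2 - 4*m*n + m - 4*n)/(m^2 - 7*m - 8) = (m - 4*n)/(m - 8)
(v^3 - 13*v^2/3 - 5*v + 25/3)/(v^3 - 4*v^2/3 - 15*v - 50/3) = (v - 1)/(v + 2)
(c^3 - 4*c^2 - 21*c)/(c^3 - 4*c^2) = (c^2 - 4*c - 21)/(c*(c - 4))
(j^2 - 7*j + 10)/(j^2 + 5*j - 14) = (j - 5)/(j + 7)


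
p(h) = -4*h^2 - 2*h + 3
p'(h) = -8*h - 2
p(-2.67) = -20.18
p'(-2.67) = 19.36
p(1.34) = -6.86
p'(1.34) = -12.72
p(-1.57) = -3.72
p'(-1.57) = 10.56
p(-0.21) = 3.24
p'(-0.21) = -0.32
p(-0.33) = 3.22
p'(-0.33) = 0.64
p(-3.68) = -43.81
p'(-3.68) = 27.44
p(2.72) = -32.03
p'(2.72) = -23.76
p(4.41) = -83.61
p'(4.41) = -37.28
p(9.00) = -339.00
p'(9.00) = -74.00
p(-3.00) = -27.00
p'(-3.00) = 22.00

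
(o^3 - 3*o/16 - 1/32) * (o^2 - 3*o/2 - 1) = o^5 - 3*o^4/2 - 19*o^3/16 + o^2/4 + 15*o/64 + 1/32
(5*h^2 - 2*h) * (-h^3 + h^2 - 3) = -5*h^5 + 7*h^4 - 2*h^3 - 15*h^2 + 6*h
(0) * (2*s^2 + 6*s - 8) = 0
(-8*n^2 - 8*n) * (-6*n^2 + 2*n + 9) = 48*n^4 + 32*n^3 - 88*n^2 - 72*n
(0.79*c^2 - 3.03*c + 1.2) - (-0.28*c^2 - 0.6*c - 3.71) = 1.07*c^2 - 2.43*c + 4.91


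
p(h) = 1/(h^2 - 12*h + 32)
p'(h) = (12 - 2*h)/(h^2 - 12*h + 32)^2 = 2*(6 - h)/(h^2 - 12*h + 32)^2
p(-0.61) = 0.03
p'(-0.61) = 0.01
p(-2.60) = 0.01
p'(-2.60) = 0.00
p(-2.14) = 0.02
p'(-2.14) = 0.00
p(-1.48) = 0.02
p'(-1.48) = 0.01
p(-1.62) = 0.02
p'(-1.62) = 0.01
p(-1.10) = 0.02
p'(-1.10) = 0.01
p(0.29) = 0.03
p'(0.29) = 0.01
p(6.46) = -0.26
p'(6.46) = -0.06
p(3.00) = 0.20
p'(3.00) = 0.24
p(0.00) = 0.03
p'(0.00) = 0.01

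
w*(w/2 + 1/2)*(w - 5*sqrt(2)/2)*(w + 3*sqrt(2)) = w^4/2 + sqrt(2)*w^3/4 + w^3/2 - 15*w^2/2 + sqrt(2)*w^2/4 - 15*w/2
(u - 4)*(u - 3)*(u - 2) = u^3 - 9*u^2 + 26*u - 24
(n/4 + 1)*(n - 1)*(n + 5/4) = n^3/4 + 17*n^2/16 - n/16 - 5/4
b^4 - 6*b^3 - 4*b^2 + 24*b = b*(b - 6)*(b - 2)*(b + 2)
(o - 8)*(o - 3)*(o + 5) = o^3 - 6*o^2 - 31*o + 120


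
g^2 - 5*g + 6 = (g - 3)*(g - 2)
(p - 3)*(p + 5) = p^2 + 2*p - 15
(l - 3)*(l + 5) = l^2 + 2*l - 15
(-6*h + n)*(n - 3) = -6*h*n + 18*h + n^2 - 3*n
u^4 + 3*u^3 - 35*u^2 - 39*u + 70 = (u - 5)*(u - 1)*(u + 2)*(u + 7)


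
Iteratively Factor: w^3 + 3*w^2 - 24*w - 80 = (w + 4)*(w^2 - w - 20) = (w + 4)^2*(w - 5)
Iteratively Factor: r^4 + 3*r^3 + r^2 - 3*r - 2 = (r - 1)*(r^3 + 4*r^2 + 5*r + 2) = (r - 1)*(r + 1)*(r^2 + 3*r + 2) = (r - 1)*(r + 1)*(r + 2)*(r + 1)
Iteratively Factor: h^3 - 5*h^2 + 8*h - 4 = (h - 2)*(h^2 - 3*h + 2) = (h - 2)*(h - 1)*(h - 2)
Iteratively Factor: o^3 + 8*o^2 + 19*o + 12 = (o + 4)*(o^2 + 4*o + 3) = (o + 3)*(o + 4)*(o + 1)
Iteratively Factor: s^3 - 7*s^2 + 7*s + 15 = (s - 3)*(s^2 - 4*s - 5) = (s - 5)*(s - 3)*(s + 1)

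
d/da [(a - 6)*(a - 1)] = 2*a - 7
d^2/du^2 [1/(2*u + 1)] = 8/(2*u + 1)^3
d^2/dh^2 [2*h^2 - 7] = 4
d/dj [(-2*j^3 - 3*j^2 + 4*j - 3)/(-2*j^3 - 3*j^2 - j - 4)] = (20*j^3 + 21*j^2 + 6*j - 19)/(4*j^6 + 12*j^5 + 13*j^4 + 22*j^3 + 25*j^2 + 8*j + 16)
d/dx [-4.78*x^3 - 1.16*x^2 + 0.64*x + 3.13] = -14.34*x^2 - 2.32*x + 0.64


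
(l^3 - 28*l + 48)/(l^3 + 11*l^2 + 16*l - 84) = (l - 4)/(l + 7)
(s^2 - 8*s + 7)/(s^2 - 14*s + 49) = (s - 1)/(s - 7)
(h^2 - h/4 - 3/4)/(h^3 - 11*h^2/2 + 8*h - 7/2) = (4*h + 3)/(2*(2*h^2 - 9*h + 7))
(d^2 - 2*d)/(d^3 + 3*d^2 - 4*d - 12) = d/(d^2 + 5*d + 6)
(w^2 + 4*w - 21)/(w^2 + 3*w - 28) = (w - 3)/(w - 4)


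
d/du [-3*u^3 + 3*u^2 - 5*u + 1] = -9*u^2 + 6*u - 5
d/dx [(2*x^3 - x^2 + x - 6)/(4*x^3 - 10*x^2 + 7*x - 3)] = (-16*x^4 + 20*x^3 + 57*x^2 - 114*x + 39)/(16*x^6 - 80*x^5 + 156*x^4 - 164*x^3 + 109*x^2 - 42*x + 9)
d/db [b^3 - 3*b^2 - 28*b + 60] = 3*b^2 - 6*b - 28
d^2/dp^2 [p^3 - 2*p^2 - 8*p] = 6*p - 4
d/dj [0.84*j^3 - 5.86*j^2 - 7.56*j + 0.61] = 2.52*j^2 - 11.72*j - 7.56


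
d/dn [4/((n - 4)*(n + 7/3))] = 12*(5 - 6*n)/(9*n^4 - 30*n^3 - 143*n^2 + 280*n + 784)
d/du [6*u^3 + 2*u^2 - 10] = 2*u*(9*u + 2)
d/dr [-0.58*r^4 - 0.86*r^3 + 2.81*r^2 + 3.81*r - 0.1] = -2.32*r^3 - 2.58*r^2 + 5.62*r + 3.81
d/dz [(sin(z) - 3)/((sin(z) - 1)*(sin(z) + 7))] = (6*sin(z) + cos(z)^2 + 10)*cos(z)/((sin(z) - 1)^2*(sin(z) + 7)^2)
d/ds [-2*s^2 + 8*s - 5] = 8 - 4*s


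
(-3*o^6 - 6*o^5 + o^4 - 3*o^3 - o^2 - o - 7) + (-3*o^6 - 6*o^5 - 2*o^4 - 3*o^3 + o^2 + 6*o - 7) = -6*o^6 - 12*o^5 - o^4 - 6*o^3 + 5*o - 14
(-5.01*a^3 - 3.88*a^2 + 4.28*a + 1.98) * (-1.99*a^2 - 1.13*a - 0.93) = 9.9699*a^5 + 13.3825*a^4 + 0.526499999999999*a^3 - 5.1682*a^2 - 6.2178*a - 1.8414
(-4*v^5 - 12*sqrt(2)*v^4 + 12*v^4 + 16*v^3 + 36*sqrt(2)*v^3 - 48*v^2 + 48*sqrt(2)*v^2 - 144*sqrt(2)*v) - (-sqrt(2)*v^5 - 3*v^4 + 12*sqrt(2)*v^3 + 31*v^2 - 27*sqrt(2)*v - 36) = -4*v^5 + sqrt(2)*v^5 - 12*sqrt(2)*v^4 + 15*v^4 + 16*v^3 + 24*sqrt(2)*v^3 - 79*v^2 + 48*sqrt(2)*v^2 - 117*sqrt(2)*v + 36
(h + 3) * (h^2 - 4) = h^3 + 3*h^2 - 4*h - 12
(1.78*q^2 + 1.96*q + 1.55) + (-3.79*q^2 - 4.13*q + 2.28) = -2.01*q^2 - 2.17*q + 3.83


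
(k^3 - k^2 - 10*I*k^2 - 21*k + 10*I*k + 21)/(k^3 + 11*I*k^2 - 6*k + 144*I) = (k^2 - k*(1 + 7*I) + 7*I)/(k^2 + 14*I*k - 48)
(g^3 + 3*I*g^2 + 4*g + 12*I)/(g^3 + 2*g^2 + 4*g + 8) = (g + 3*I)/(g + 2)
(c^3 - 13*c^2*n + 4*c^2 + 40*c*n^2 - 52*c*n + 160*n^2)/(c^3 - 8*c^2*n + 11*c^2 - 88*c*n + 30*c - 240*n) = (c^2 - 5*c*n + 4*c - 20*n)/(c^2 + 11*c + 30)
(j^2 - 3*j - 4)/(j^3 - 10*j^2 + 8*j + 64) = (j + 1)/(j^2 - 6*j - 16)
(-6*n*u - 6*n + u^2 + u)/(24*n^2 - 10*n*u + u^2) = (u + 1)/(-4*n + u)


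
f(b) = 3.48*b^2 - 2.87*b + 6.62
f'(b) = 6.96*b - 2.87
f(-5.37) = 122.38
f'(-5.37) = -40.25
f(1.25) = 8.47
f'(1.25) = 5.83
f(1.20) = 8.19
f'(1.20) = 5.48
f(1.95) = 14.26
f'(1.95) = 10.70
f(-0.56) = 9.32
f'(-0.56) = -6.77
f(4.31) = 58.90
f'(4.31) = 27.13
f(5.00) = 79.27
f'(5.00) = 31.93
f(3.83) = 46.68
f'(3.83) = 23.79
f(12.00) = 473.30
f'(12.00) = 80.65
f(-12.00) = 542.18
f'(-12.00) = -86.39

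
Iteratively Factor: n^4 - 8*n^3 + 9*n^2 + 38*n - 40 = (n - 1)*(n^3 - 7*n^2 + 2*n + 40) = (n - 5)*(n - 1)*(n^2 - 2*n - 8) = (n - 5)*(n - 1)*(n + 2)*(n - 4)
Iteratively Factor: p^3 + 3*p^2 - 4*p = (p + 4)*(p^2 - p) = p*(p + 4)*(p - 1)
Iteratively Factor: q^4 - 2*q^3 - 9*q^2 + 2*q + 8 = (q - 4)*(q^3 + 2*q^2 - q - 2) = (q - 4)*(q - 1)*(q^2 + 3*q + 2) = (q - 4)*(q - 1)*(q + 1)*(q + 2)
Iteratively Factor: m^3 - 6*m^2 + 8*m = (m - 2)*(m^2 - 4*m) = m*(m - 2)*(m - 4)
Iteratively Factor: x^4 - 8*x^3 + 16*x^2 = (x)*(x^3 - 8*x^2 + 16*x) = x*(x - 4)*(x^2 - 4*x) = x^2*(x - 4)*(x - 4)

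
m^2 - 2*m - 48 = (m - 8)*(m + 6)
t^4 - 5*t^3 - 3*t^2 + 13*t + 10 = (t - 5)*(t - 2)*(t + 1)^2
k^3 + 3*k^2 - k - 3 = (k - 1)*(k + 1)*(k + 3)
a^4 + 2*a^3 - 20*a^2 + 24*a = a*(a - 2)^2*(a + 6)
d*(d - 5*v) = d^2 - 5*d*v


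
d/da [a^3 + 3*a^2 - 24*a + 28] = 3*a^2 + 6*a - 24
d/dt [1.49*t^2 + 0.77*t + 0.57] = 2.98*t + 0.77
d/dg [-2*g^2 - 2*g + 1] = -4*g - 2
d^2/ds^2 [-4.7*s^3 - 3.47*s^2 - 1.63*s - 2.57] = -28.2*s - 6.94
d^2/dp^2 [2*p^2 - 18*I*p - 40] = 4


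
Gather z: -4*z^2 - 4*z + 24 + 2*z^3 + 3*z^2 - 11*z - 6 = 2*z^3 - z^2 - 15*z + 18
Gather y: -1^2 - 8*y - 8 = -8*y - 9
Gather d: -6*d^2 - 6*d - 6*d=-6*d^2 - 12*d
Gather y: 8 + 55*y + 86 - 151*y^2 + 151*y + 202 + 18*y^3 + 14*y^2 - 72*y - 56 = 18*y^3 - 137*y^2 + 134*y + 240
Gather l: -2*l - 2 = -2*l - 2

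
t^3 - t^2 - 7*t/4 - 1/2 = (t - 2)*(t + 1/2)^2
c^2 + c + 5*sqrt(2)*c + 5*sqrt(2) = (c + 1)*(c + 5*sqrt(2))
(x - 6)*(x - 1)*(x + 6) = x^3 - x^2 - 36*x + 36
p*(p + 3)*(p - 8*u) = p^3 - 8*p^2*u + 3*p^2 - 24*p*u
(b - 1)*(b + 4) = b^2 + 3*b - 4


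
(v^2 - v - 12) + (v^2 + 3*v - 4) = 2*v^2 + 2*v - 16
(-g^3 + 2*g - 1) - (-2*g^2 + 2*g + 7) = -g^3 + 2*g^2 - 8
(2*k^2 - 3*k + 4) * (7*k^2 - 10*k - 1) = 14*k^4 - 41*k^3 + 56*k^2 - 37*k - 4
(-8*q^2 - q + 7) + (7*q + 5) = -8*q^2 + 6*q + 12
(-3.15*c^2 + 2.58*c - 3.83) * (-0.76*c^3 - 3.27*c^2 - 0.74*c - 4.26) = 2.394*c^5 + 8.3397*c^4 - 3.1948*c^3 + 24.0339*c^2 - 8.1566*c + 16.3158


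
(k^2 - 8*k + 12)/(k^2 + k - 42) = (k - 2)/(k + 7)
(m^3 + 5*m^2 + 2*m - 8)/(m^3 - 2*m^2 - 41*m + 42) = (m^2 + 6*m + 8)/(m^2 - m - 42)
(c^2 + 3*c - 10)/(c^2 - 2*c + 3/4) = 4*(c^2 + 3*c - 10)/(4*c^2 - 8*c + 3)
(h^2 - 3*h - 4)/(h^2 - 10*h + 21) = (h^2 - 3*h - 4)/(h^2 - 10*h + 21)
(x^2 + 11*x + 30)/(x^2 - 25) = (x + 6)/(x - 5)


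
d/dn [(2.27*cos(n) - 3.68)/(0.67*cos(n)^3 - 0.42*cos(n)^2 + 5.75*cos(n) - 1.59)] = (3.0418*cos(n)^3 - 8.3502*cos(n)^2 + 3.0912*cos(n) - 17.5507)*sin(n)/(0.4489*cos(n)^6 - 0.5628*cos(n)^5 + 7.8814*cos(n)^4 - 6.9606*cos(n)^3 + 34.3981*cos(n)^2 - 18.285*cos(n) + 2.5281)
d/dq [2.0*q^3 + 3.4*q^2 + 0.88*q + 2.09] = 6.0*q^2 + 6.8*q + 0.88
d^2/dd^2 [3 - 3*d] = 0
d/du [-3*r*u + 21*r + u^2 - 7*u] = -3*r + 2*u - 7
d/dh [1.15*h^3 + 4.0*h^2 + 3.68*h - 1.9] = 3.45*h^2 + 8.0*h + 3.68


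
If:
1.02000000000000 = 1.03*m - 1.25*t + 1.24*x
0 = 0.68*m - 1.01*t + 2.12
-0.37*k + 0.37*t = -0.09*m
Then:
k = 19.82335146497 - 6.03172799704592*x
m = 19.3389385181293 - 6.58118759852864*x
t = 15.1192853389385 - 4.4308985811876*x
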